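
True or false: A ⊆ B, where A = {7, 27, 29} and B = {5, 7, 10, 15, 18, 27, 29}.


A ⊆ B means every element of A is in B.
All elements of A are in B.
So A ⊆ B.

Yes, A ⊆ B


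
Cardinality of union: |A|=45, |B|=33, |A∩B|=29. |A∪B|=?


|A ∪ B| = |A| + |B| - |A ∩ B|
= 45 + 33 - 29
= 49

|A ∪ B| = 49


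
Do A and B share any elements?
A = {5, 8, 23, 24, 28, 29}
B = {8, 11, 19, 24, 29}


Disjoint means A ∩ B = ∅.
A ∩ B = {8, 24, 29}
A ∩ B ≠ ∅, so A and B are NOT disjoint.

Yes — A and B share the element(s) of A ∩ B = {8, 24, 29}, so they are not disjoint


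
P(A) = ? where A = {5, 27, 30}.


|A| = 3, so |P(A)| = 2^3 = 8
Enumerate subsets by cardinality (0 to 3):
∅, {5}, {27}, {30}, {5, 27}, {5, 30}, {27, 30}, {5, 27, 30}

P(A) has 8 subsets: ∅, {5}, {27}, {30}, {5, 27}, {5, 30}, {27, 30}, {5, 27, 30}


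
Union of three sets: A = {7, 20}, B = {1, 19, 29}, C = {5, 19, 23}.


A ∪ B = {1, 7, 19, 20, 29}
(A ∪ B) ∪ C = {1, 5, 7, 19, 20, 23, 29}

A ∪ B ∪ C = {1, 5, 7, 19, 20, 23, 29}


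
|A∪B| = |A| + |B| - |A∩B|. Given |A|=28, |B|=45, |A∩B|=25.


|A ∪ B| = |A| + |B| - |A ∩ B|
= 28 + 45 - 25
= 48

|A ∪ B| = 48


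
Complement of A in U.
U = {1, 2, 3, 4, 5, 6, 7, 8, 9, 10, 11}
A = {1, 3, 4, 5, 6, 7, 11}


Aᶜ = U \ A = elements in U but not in A
U = {1, 2, 3, 4, 5, 6, 7, 8, 9, 10, 11}
A = {1, 3, 4, 5, 6, 7, 11}
Aᶜ = {2, 8, 9, 10}

Aᶜ = {2, 8, 9, 10}


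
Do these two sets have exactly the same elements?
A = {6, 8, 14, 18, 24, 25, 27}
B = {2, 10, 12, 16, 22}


Two sets are equal iff they have exactly the same elements.
A = {6, 8, 14, 18, 24, 25, 27}
B = {2, 10, 12, 16, 22}
Differences: {2, 6, 8, 10, 12, 14, 16, 18, 22, 24, 25, 27}
A ≠ B

No, A ≠ B


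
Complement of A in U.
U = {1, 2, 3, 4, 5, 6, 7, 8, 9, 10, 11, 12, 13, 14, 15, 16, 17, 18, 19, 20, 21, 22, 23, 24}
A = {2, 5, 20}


Aᶜ = U \ A = elements in U but not in A
U = {1, 2, 3, 4, 5, 6, 7, 8, 9, 10, 11, 12, 13, 14, 15, 16, 17, 18, 19, 20, 21, 22, 23, 24}
A = {2, 5, 20}
Aᶜ = {1, 3, 4, 6, 7, 8, 9, 10, 11, 12, 13, 14, 15, 16, 17, 18, 19, 21, 22, 23, 24}

Aᶜ = {1, 3, 4, 6, 7, 8, 9, 10, 11, 12, 13, 14, 15, 16, 17, 18, 19, 21, 22, 23, 24}


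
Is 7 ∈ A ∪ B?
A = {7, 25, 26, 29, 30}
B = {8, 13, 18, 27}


A = {7, 25, 26, 29, 30}, B = {8, 13, 18, 27}
A ∪ B = all elements in A or B
A ∪ B = {7, 8, 13, 18, 25, 26, 27, 29, 30}
Checking if 7 ∈ A ∪ B
7 is in A ∪ B → True

7 ∈ A ∪ B


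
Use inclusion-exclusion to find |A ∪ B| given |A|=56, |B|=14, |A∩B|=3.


|A ∪ B| = |A| + |B| - |A ∩ B|
= 56 + 14 - 3
= 67

|A ∪ B| = 67


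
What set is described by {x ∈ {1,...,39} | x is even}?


Checking each candidate:
Condition: even numbers in {1,...,39}
Result = {2, 4, 6, 8, 10, 12, 14, 16, 18, 20, 22, 24, 26, 28, 30, 32, 34, 36, 38}

{2, 4, 6, 8, 10, 12, 14, 16, 18, 20, 22, 24, 26, 28, 30, 32, 34, 36, 38}


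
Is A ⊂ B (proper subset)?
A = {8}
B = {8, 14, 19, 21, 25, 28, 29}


A ⊂ B requires: A ⊆ B AND A ≠ B.
A ⊆ B? Yes
A = B? No
A ⊂ B: Yes (A is a proper subset of B)

Yes, A ⊂ B


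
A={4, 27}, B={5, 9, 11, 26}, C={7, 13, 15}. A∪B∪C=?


A ∪ B = {4, 5, 9, 11, 26, 27}
(A ∪ B) ∪ C = {4, 5, 7, 9, 11, 13, 15, 26, 27}

A ∪ B ∪ C = {4, 5, 7, 9, 11, 13, 15, 26, 27}


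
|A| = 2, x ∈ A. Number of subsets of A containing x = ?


Subsets of A containing x correspond to subsets of A \ {x}, which has 1 elements.
Count = 2^(n-1) = 2^1
= 2

Number of subsets containing x = 2


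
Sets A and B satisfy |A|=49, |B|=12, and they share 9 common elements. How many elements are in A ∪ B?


|A ∪ B| = |A| + |B| - |A ∩ B|
= 49 + 12 - 9
= 52

|A ∪ B| = 52


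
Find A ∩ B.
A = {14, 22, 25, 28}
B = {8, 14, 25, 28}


A ∩ B = elements in both A and B
A = {14, 22, 25, 28}
B = {8, 14, 25, 28}
A ∩ B = {14, 25, 28}

A ∩ B = {14, 25, 28}


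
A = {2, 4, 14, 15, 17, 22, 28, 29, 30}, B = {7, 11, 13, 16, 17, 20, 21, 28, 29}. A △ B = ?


A △ B = (A \ B) ∪ (B \ A) = elements in exactly one of A or B
A \ B = {2, 4, 14, 15, 22, 30}
B \ A = {7, 11, 13, 16, 20, 21}
A △ B = {2, 4, 7, 11, 13, 14, 15, 16, 20, 21, 22, 30}

A △ B = {2, 4, 7, 11, 13, 14, 15, 16, 20, 21, 22, 30}


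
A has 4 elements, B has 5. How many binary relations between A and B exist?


A relation from A to B is any subset of A × B.
|A × B| = 4 × 5 = 20
# relations = 2^|A × B| = 2^20 = 1048576

Number of relations = 1048576


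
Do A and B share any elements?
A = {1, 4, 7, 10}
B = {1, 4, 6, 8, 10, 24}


Disjoint means A ∩ B = ∅.
A ∩ B = {1, 4, 10}
A ∩ B ≠ ∅, so A and B are NOT disjoint.

Yes — A and B share the element(s) of A ∩ B = {1, 4, 10}, so they are not disjoint


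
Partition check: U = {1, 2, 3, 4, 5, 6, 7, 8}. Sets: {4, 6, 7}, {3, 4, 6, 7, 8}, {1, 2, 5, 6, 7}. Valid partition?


A partition requires: (1) non-empty parts, (2) pairwise disjoint, (3) union = U
Parts: {4, 6, 7}, {3, 4, 6, 7, 8}, {1, 2, 5, 6, 7}
Union of parts: {1, 2, 3, 4, 5, 6, 7, 8}
U = {1, 2, 3, 4, 5, 6, 7, 8}
All non-empty? True
Pairwise disjoint? False
Covers U? True

No, not a valid partition


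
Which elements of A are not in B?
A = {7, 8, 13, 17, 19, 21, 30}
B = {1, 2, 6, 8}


A \ B = elements in A but not in B
A = {7, 8, 13, 17, 19, 21, 30}
B = {1, 2, 6, 8}
Remove from A any elements in B
A \ B = {7, 13, 17, 19, 21, 30}

A \ B = {7, 13, 17, 19, 21, 30}


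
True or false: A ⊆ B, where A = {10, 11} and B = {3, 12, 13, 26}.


A ⊆ B means every element of A is in B.
Elements in A not in B: {10, 11}
So A ⊄ B.

No, A ⊄ B


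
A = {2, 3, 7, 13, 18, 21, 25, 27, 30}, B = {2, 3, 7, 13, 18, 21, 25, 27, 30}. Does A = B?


Two sets are equal iff they have exactly the same elements.
A = {2, 3, 7, 13, 18, 21, 25, 27, 30}
B = {2, 3, 7, 13, 18, 21, 25, 27, 30}
Same elements → A = B

Yes, A = B


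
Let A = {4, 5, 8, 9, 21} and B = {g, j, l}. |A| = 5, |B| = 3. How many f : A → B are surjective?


n = |A| = 5, k = |B| = 3. Surjections via inclusion-exclusion:
S(n,k) = Σ(-1)^i × C(k,i) × (k-i)^n, i=0 to k
i=0: (-1)^0×C(3,0)×3^5 = 243
i=1: (-1)^1×C(3,1)×2^5 = -96
i=2: (-1)^2×C(3,2)×1^5 = 3
i=3: (-1)^3×C(3,3)×0^5 = 0
Total = 150

Number of surjections = 150


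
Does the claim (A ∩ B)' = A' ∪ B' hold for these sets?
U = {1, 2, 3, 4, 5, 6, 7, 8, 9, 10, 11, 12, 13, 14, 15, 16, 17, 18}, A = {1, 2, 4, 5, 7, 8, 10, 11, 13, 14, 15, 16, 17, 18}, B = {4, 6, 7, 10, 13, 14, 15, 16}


LHS: A ∩ B = {4, 7, 10, 13, 14, 15, 16}
(A ∩ B)' = U \ (A ∩ B) = {1, 2, 3, 5, 6, 8, 9, 11, 12, 17, 18}
A' = {3, 6, 9, 12}, B' = {1, 2, 3, 5, 8, 9, 11, 12, 17, 18}
Claimed RHS: A' ∪ B' = {1, 2, 3, 5, 6, 8, 9, 11, 12, 17, 18}
Identity is VALID: LHS = RHS = {1, 2, 3, 5, 6, 8, 9, 11, 12, 17, 18} ✓

Identity is valid. (A ∩ B)' = A' ∪ B' = {1, 2, 3, 5, 6, 8, 9, 11, 12, 17, 18}


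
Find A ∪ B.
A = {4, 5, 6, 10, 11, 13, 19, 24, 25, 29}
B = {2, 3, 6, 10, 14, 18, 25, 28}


A ∪ B = all elements in A or B (or both)
A = {4, 5, 6, 10, 11, 13, 19, 24, 25, 29}
B = {2, 3, 6, 10, 14, 18, 25, 28}
A ∪ B = {2, 3, 4, 5, 6, 10, 11, 13, 14, 18, 19, 24, 25, 28, 29}

A ∪ B = {2, 3, 4, 5, 6, 10, 11, 13, 14, 18, 19, 24, 25, 28, 29}


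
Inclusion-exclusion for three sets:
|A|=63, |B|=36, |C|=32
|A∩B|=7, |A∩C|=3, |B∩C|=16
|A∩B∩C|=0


|A∪B∪C| = |A|+|B|+|C| - |A∩B|-|A∩C|-|B∩C| + |A∩B∩C|
= 63+36+32 - 7-3-16 + 0
= 131 - 26 + 0
= 105

|A ∪ B ∪ C| = 105


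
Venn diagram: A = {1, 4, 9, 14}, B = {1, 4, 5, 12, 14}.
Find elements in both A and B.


A = {1, 4, 9, 14}
B = {1, 4, 5, 12, 14}
Region: in both A and B
Elements: {1, 4, 14}

Elements in both A and B: {1, 4, 14}


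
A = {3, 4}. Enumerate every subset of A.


|A| = 2, so |P(A)| = 2^2 = 4
Enumerate subsets by cardinality (0 to 2):
∅, {3}, {4}, {3, 4}

P(A) has 4 subsets: ∅, {3}, {4}, {3, 4}


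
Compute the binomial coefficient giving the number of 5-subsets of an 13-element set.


C(n,k) = n! / (k!(n-k)!)
C(13,5) = 13! / (5!8!)
= 1287

C(13,5) = 1287


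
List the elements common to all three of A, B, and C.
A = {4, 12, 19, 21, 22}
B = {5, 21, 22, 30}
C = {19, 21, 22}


A ∩ B = {21, 22}
(A ∩ B) ∩ C = {21, 22}

A ∩ B ∩ C = {21, 22}


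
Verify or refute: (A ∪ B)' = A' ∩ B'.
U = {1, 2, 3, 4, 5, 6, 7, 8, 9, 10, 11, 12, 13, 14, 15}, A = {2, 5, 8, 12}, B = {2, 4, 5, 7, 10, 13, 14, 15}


LHS: A ∪ B = {2, 4, 5, 7, 8, 10, 12, 13, 14, 15}
(A ∪ B)' = U \ (A ∪ B) = {1, 3, 6, 9, 11}
A' = {1, 3, 4, 6, 7, 9, 10, 11, 13, 14, 15}, B' = {1, 3, 6, 8, 9, 11, 12}
Claimed RHS: A' ∩ B' = {1, 3, 6, 9, 11}
Identity is VALID: LHS = RHS = {1, 3, 6, 9, 11} ✓

Identity is valid. (A ∪ B)' = A' ∩ B' = {1, 3, 6, 9, 11}


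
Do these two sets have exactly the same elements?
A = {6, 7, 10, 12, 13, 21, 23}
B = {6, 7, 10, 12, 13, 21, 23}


Two sets are equal iff they have exactly the same elements.
A = {6, 7, 10, 12, 13, 21, 23}
B = {6, 7, 10, 12, 13, 21, 23}
Same elements → A = B

Yes, A = B


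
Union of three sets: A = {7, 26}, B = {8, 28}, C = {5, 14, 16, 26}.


A ∪ B = {7, 8, 26, 28}
(A ∪ B) ∪ C = {5, 7, 8, 14, 16, 26, 28}

A ∪ B ∪ C = {5, 7, 8, 14, 16, 26, 28}


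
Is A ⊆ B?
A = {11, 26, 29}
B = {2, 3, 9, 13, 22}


A ⊆ B means every element of A is in B.
Elements in A not in B: {11, 26, 29}
So A ⊄ B.

No, A ⊄ B


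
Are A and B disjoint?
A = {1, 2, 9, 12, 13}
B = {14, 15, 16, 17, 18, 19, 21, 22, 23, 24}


Disjoint means A ∩ B = ∅.
A ∩ B = ∅
A ∩ B = ∅, so A and B are disjoint.

Yes, A and B are disjoint


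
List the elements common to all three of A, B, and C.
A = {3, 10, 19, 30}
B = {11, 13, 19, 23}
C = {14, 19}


A ∩ B = {19}
(A ∩ B) ∩ C = {19}

A ∩ B ∩ C = {19}


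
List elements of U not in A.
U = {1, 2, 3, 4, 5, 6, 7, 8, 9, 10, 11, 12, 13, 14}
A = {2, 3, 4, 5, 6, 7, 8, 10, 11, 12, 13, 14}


Aᶜ = U \ A = elements in U but not in A
U = {1, 2, 3, 4, 5, 6, 7, 8, 9, 10, 11, 12, 13, 14}
A = {2, 3, 4, 5, 6, 7, 8, 10, 11, 12, 13, 14}
Aᶜ = {1, 9}

Aᶜ = {1, 9}


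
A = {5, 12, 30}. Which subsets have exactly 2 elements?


|A| = 3, so A has C(3,2) = 3 subsets of size 2.
Enumerate by choosing 2 elements from A at a time:
{5, 12}, {5, 30}, {12, 30}

2-element subsets (3 total): {5, 12}, {5, 30}, {12, 30}


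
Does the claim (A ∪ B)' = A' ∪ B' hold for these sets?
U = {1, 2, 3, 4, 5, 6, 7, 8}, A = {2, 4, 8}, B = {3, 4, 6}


LHS: A ∪ B = {2, 3, 4, 6, 8}
(A ∪ B)' = U \ (A ∪ B) = {1, 5, 7}
A' = {1, 3, 5, 6, 7}, B' = {1, 2, 5, 7, 8}
Claimed RHS: A' ∪ B' = {1, 2, 3, 5, 6, 7, 8}
Identity is INVALID: LHS = {1, 5, 7} but the RHS claimed here equals {1, 2, 3, 5, 6, 7, 8}. The correct form is (A ∪ B)' = A' ∩ B'.

Identity is invalid: (A ∪ B)' = {1, 5, 7} but A' ∪ B' = {1, 2, 3, 5, 6, 7, 8}. The correct De Morgan law is (A ∪ B)' = A' ∩ B'.


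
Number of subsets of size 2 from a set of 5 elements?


C(n,k) = n! / (k!(n-k)!)
C(5,2) = 5! / (2!3!)
= 10

C(5,2) = 10


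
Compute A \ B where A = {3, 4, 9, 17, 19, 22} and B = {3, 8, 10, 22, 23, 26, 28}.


A \ B = elements in A but not in B
A = {3, 4, 9, 17, 19, 22}
B = {3, 8, 10, 22, 23, 26, 28}
Remove from A any elements in B
A \ B = {4, 9, 17, 19}

A \ B = {4, 9, 17, 19}


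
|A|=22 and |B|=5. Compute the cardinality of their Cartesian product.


|A × B| = |A| × |B|
= 22 × 5
= 110

|A × B| = 110


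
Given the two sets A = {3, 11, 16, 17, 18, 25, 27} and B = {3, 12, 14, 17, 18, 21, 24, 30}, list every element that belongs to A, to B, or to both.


A ∪ B = all elements in A or B (or both)
A = {3, 11, 16, 17, 18, 25, 27}
B = {3, 12, 14, 17, 18, 21, 24, 30}
A ∪ B = {3, 11, 12, 14, 16, 17, 18, 21, 24, 25, 27, 30}

A ∪ B = {3, 11, 12, 14, 16, 17, 18, 21, 24, 25, 27, 30}


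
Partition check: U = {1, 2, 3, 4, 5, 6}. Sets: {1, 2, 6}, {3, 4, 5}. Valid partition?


A partition requires: (1) non-empty parts, (2) pairwise disjoint, (3) union = U
Parts: {1, 2, 6}, {3, 4, 5}
Union of parts: {1, 2, 3, 4, 5, 6}
U = {1, 2, 3, 4, 5, 6}
All non-empty? True
Pairwise disjoint? True
Covers U? True

Yes, valid partition


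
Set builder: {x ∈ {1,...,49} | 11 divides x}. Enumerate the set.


Checking each candidate:
Condition: multiples of 11 in {1,...,49}
Result = {11, 22, 33, 44}

{11, 22, 33, 44}


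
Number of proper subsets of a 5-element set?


Total subsets = 2^n = 2^5 = 32
Proper subsets exclude the set itself: 2^n - 1
= 32 - 1
= 31

Number of proper subsets = 31


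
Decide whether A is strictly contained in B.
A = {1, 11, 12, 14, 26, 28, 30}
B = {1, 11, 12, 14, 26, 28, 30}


A ⊂ B requires: A ⊆ B AND A ≠ B.
A ⊆ B? Yes
A = B? Yes
A = B, so A is not a PROPER subset.

No, A is not a proper subset of B


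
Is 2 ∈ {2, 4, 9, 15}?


A = {2, 4, 9, 15}
Checking if 2 is in A
2 is in A → True

2 ∈ A


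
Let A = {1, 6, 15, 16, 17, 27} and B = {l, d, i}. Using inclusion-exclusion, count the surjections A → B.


n = |A| = 6, k = |B| = 3. Surjections via inclusion-exclusion:
S(n,k) = Σ(-1)^i × C(k,i) × (k-i)^n, i=0 to k
i=0: (-1)^0×C(3,0)×3^6 = 729
i=1: (-1)^1×C(3,1)×2^6 = -192
i=2: (-1)^2×C(3,2)×1^6 = 3
i=3: (-1)^3×C(3,3)×0^6 = 0
Total = 540

Number of surjections = 540


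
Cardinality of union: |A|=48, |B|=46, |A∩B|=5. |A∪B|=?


|A ∪ B| = |A| + |B| - |A ∩ B|
= 48 + 46 - 5
= 89

|A ∪ B| = 89


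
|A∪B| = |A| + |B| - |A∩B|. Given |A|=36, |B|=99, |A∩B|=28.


|A ∪ B| = |A| + |B| - |A ∩ B|
= 36 + 99 - 28
= 107

|A ∪ B| = 107


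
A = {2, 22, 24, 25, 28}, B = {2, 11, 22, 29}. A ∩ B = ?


A ∩ B = elements in both A and B
A = {2, 22, 24, 25, 28}
B = {2, 11, 22, 29}
A ∩ B = {2, 22}

A ∩ B = {2, 22}


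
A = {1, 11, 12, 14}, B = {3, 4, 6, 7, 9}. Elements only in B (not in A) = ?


A = {1, 11, 12, 14}
B = {3, 4, 6, 7, 9}
Region: only in B (not in A)
Elements: {3, 4, 6, 7, 9}

Elements only in B (not in A): {3, 4, 6, 7, 9}


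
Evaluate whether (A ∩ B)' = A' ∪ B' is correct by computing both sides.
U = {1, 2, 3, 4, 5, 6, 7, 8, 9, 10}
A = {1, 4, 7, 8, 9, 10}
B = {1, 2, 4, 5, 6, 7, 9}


LHS: A ∩ B = {1, 4, 7, 9}
(A ∩ B)' = U \ (A ∩ B) = {2, 3, 5, 6, 8, 10}
A' = {2, 3, 5, 6}, B' = {3, 8, 10}
Claimed RHS: A' ∪ B' = {2, 3, 5, 6, 8, 10}
Identity is VALID: LHS = RHS = {2, 3, 5, 6, 8, 10} ✓

Identity is valid. (A ∩ B)' = A' ∪ B' = {2, 3, 5, 6, 8, 10}


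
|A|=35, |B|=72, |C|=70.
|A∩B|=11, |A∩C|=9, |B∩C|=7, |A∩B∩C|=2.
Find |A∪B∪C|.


|A∪B∪C| = |A|+|B|+|C| - |A∩B|-|A∩C|-|B∩C| + |A∩B∩C|
= 35+72+70 - 11-9-7 + 2
= 177 - 27 + 2
= 152

|A ∪ B ∪ C| = 152


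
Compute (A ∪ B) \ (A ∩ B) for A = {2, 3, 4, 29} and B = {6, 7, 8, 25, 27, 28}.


A △ B = (A \ B) ∪ (B \ A) = elements in exactly one of A or B
A \ B = {2, 3, 4, 29}
B \ A = {6, 7, 8, 25, 27, 28}
A △ B = {2, 3, 4, 6, 7, 8, 25, 27, 28, 29}

A △ B = {2, 3, 4, 6, 7, 8, 25, 27, 28, 29}


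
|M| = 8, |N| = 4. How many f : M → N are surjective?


n = |M| = 8, k = |N| = 4. Surjections via inclusion-exclusion:
S(n,k) = Σ(-1)^i × C(k,i) × (k-i)^n, i=0 to k
i=0: (-1)^0×C(4,0)×4^8 = 65536
i=1: (-1)^1×C(4,1)×3^8 = -26244
i=2: (-1)^2×C(4,2)×2^8 = 1536
i=3: (-1)^3×C(4,3)×1^8 = -4
i=4: (-1)^4×C(4,4)×0^8 = 0
Total = 40824

Number of surjections = 40824


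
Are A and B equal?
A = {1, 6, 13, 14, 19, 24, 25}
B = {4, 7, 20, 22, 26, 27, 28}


Two sets are equal iff they have exactly the same elements.
A = {1, 6, 13, 14, 19, 24, 25}
B = {4, 7, 20, 22, 26, 27, 28}
Differences: {1, 4, 6, 7, 13, 14, 19, 20, 22, 24, 25, 26, 27, 28}
A ≠ B

No, A ≠ B


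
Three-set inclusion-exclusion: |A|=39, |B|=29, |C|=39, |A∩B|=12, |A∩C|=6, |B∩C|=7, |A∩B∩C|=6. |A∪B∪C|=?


|A∪B∪C| = |A|+|B|+|C| - |A∩B|-|A∩C|-|B∩C| + |A∩B∩C|
= 39+29+39 - 12-6-7 + 6
= 107 - 25 + 6
= 88

|A ∪ B ∪ C| = 88


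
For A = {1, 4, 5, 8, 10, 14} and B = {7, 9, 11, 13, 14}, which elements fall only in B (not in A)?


A = {1, 4, 5, 8, 10, 14}
B = {7, 9, 11, 13, 14}
Region: only in B (not in A)
Elements: {7, 9, 11, 13}

Elements only in B (not in A): {7, 9, 11, 13}


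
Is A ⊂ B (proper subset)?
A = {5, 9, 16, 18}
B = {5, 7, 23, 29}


A ⊂ B requires: A ⊆ B AND A ≠ B.
A ⊆ B? No
A ⊄ B, so A is not a proper subset.

No, A is not a proper subset of B


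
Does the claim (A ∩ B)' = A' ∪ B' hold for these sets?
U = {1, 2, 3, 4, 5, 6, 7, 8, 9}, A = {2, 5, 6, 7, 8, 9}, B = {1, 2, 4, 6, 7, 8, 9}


LHS: A ∩ B = {2, 6, 7, 8, 9}
(A ∩ B)' = U \ (A ∩ B) = {1, 3, 4, 5}
A' = {1, 3, 4}, B' = {3, 5}
Claimed RHS: A' ∪ B' = {1, 3, 4, 5}
Identity is VALID: LHS = RHS = {1, 3, 4, 5} ✓

Identity is valid. (A ∩ B)' = A' ∪ B' = {1, 3, 4, 5}


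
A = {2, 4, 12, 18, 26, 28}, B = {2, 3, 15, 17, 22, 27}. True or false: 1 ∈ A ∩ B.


A = {2, 4, 12, 18, 26, 28}, B = {2, 3, 15, 17, 22, 27}
A ∩ B = elements in both A and B
A ∩ B = {2}
Checking if 1 ∈ A ∩ B
1 is not in A ∩ B → False

1 ∉ A ∩ B


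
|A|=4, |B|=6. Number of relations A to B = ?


A relation from A to B is any subset of A × B.
|A × B| = 4 × 6 = 24
# relations = 2^|A × B| = 2^24 = 16777216

Number of relations = 16777216


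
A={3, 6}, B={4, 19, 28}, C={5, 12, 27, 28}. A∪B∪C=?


A ∪ B = {3, 4, 6, 19, 28}
(A ∪ B) ∪ C = {3, 4, 5, 6, 12, 19, 27, 28}

A ∪ B ∪ C = {3, 4, 5, 6, 12, 19, 27, 28}


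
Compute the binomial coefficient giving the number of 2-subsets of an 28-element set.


C(n,k) = n! / (k!(n-k)!)
C(28,2) = 28! / (2!26!)
= 378

C(28,2) = 378


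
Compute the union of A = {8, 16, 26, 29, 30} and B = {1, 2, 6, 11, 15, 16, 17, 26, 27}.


A ∪ B = all elements in A or B (or both)
A = {8, 16, 26, 29, 30}
B = {1, 2, 6, 11, 15, 16, 17, 26, 27}
A ∪ B = {1, 2, 6, 8, 11, 15, 16, 17, 26, 27, 29, 30}

A ∪ B = {1, 2, 6, 8, 11, 15, 16, 17, 26, 27, 29, 30}


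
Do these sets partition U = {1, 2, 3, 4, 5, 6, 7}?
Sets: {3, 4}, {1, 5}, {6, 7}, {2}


A partition requires: (1) non-empty parts, (2) pairwise disjoint, (3) union = U
Parts: {3, 4}, {1, 5}, {6, 7}, {2}
Union of parts: {1, 2, 3, 4, 5, 6, 7}
U = {1, 2, 3, 4, 5, 6, 7}
All non-empty? True
Pairwise disjoint? True
Covers U? True

Yes, valid partition


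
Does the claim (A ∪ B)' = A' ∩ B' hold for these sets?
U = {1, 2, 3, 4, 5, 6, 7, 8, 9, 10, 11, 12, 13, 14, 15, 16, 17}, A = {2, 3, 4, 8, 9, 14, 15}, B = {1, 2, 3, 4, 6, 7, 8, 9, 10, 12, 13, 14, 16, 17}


LHS: A ∪ B = {1, 2, 3, 4, 6, 7, 8, 9, 10, 12, 13, 14, 15, 16, 17}
(A ∪ B)' = U \ (A ∪ B) = {5, 11}
A' = {1, 5, 6, 7, 10, 11, 12, 13, 16, 17}, B' = {5, 11, 15}
Claimed RHS: A' ∩ B' = {5, 11}
Identity is VALID: LHS = RHS = {5, 11} ✓

Identity is valid. (A ∪ B)' = A' ∩ B' = {5, 11}


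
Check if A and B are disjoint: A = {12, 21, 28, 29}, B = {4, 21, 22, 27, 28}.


Disjoint means A ∩ B = ∅.
A ∩ B = {21, 28}
A ∩ B ≠ ∅, so A and B are NOT disjoint.

No, A and B are not disjoint (A ∩ B = {21, 28})


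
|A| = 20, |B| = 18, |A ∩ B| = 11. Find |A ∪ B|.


|A ∪ B| = |A| + |B| - |A ∩ B|
= 20 + 18 - 11
= 27

|A ∪ B| = 27


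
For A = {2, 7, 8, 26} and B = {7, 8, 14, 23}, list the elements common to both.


A ∩ B = elements in both A and B
A = {2, 7, 8, 26}
B = {7, 8, 14, 23}
A ∩ B = {7, 8}

A ∩ B = {7, 8}


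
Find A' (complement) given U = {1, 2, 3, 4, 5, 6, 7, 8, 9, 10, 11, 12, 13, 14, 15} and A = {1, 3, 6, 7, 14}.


Aᶜ = U \ A = elements in U but not in A
U = {1, 2, 3, 4, 5, 6, 7, 8, 9, 10, 11, 12, 13, 14, 15}
A = {1, 3, 6, 7, 14}
Aᶜ = {2, 4, 5, 8, 9, 10, 11, 12, 13, 15}

Aᶜ = {2, 4, 5, 8, 9, 10, 11, 12, 13, 15}


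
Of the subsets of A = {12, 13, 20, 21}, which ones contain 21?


A subset of A contains 21 iff the remaining 3 elements form any subset of A \ {21}.
Count: 2^(n-1) = 2^3 = 8
Subsets containing 21: {21}, {12, 21}, {13, 21}, {20, 21}, {12, 13, 21}, {12, 20, 21}, {13, 20, 21}, {12, 13, 20, 21}

Subsets containing 21 (8 total): {21}, {12, 21}, {13, 21}, {20, 21}, {12, 13, 21}, {12, 20, 21}, {13, 20, 21}, {12, 13, 20, 21}


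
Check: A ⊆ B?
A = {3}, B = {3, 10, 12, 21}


A ⊆ B means every element of A is in B.
All elements of A are in B.
So A ⊆ B.

Yes, A ⊆ B


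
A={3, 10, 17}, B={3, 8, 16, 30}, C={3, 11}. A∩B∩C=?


A ∩ B = {3}
(A ∩ B) ∩ C = {3}

A ∩ B ∩ C = {3}


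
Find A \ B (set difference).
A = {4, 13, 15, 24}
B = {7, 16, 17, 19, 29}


A \ B = elements in A but not in B
A = {4, 13, 15, 24}
B = {7, 16, 17, 19, 29}
Remove from A any elements in B
A \ B = {4, 13, 15, 24}

A \ B = {4, 13, 15, 24}


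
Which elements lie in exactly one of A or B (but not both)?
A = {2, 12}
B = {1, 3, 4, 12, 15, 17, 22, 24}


A △ B = (A \ B) ∪ (B \ A) = elements in exactly one of A or B
A \ B = {2}
B \ A = {1, 3, 4, 15, 17, 22, 24}
A △ B = {1, 2, 3, 4, 15, 17, 22, 24}

A △ B = {1, 2, 3, 4, 15, 17, 22, 24}


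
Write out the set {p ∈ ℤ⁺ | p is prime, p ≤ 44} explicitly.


Checking each candidate:
Condition: primes ≤ 44
Result = {2, 3, 5, 7, 11, 13, 17, 19, 23, 29, 31, 37, 41, 43}

{2, 3, 5, 7, 11, 13, 17, 19, 23, 29, 31, 37, 41, 43}


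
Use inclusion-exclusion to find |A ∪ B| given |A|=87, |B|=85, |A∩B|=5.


|A ∪ B| = |A| + |B| - |A ∩ B|
= 87 + 85 - 5
= 167

|A ∪ B| = 167


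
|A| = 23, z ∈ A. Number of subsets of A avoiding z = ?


Subsets of A avoiding z are subsets of A \ {z}, which has 22 elements.
Count = 2^(n-1) = 2^22
= 4194304

Number of subsets avoiding z = 4194304


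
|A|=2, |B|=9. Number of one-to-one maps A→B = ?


An injection sends each of |A| = 2 inputs to a distinct output in B.
# injections = |B|·(|B|-1)·…·(|B|-|A|+1) = 9! / (9 - 2)!
= 9 × 8
= 72

Number of injections = 72


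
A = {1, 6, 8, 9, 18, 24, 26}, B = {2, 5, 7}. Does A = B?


Two sets are equal iff they have exactly the same elements.
A = {1, 6, 8, 9, 18, 24, 26}
B = {2, 5, 7}
Differences: {1, 2, 5, 6, 7, 8, 9, 18, 24, 26}
A ≠ B

No, A ≠ B


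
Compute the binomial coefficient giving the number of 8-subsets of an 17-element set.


C(n,k) = n! / (k!(n-k)!)
C(17,8) = 17! / (8!9!)
= 24310

C(17,8) = 24310


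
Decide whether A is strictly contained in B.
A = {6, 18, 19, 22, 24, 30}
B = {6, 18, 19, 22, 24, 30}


A ⊂ B requires: A ⊆ B AND A ≠ B.
A ⊆ B? Yes
A = B? Yes
A = B, so A is not a PROPER subset.

No, A is not a proper subset of B


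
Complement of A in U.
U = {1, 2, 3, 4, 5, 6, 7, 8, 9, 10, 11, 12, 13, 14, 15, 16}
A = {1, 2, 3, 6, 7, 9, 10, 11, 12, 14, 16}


Aᶜ = U \ A = elements in U but not in A
U = {1, 2, 3, 4, 5, 6, 7, 8, 9, 10, 11, 12, 13, 14, 15, 16}
A = {1, 2, 3, 6, 7, 9, 10, 11, 12, 14, 16}
Aᶜ = {4, 5, 8, 13, 15}

Aᶜ = {4, 5, 8, 13, 15}


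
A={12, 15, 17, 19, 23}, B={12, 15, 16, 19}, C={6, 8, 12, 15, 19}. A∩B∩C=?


A ∩ B = {12, 15, 19}
(A ∩ B) ∩ C = {12, 15, 19}

A ∩ B ∩ C = {12, 15, 19}


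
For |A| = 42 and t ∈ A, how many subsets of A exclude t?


Subsets of A avoiding t are subsets of A \ {t}, which has 41 elements.
Count = 2^(n-1) = 2^41
= 2199023255552

Number of subsets avoiding t = 2199023255552


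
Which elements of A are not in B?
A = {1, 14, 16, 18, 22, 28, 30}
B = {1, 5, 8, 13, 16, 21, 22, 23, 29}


A \ B = elements in A but not in B
A = {1, 14, 16, 18, 22, 28, 30}
B = {1, 5, 8, 13, 16, 21, 22, 23, 29}
Remove from A any elements in B
A \ B = {14, 18, 28, 30}

A \ B = {14, 18, 28, 30}


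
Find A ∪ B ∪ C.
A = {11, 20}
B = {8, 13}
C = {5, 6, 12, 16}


A ∪ B = {8, 11, 13, 20}
(A ∪ B) ∪ C = {5, 6, 8, 11, 12, 13, 16, 20}

A ∪ B ∪ C = {5, 6, 8, 11, 12, 13, 16, 20}


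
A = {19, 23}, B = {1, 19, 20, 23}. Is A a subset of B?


A ⊆ B means every element of A is in B.
All elements of A are in B.
So A ⊆ B.

Yes, A ⊆ B


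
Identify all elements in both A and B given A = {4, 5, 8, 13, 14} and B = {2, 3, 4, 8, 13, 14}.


A = {4, 5, 8, 13, 14}
B = {2, 3, 4, 8, 13, 14}
Region: in both A and B
Elements: {4, 8, 13, 14}

Elements in both A and B: {4, 8, 13, 14}


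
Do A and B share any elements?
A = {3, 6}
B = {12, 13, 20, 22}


Disjoint means A ∩ B = ∅.
A ∩ B = ∅
A ∩ B = ∅, so A and B are disjoint.

No — A and B share no elements (A ∩ B = ∅), so they are disjoint


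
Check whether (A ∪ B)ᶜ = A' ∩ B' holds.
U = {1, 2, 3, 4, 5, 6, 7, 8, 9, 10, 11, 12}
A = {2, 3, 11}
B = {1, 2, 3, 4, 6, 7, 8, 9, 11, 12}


LHS: A ∪ B = {1, 2, 3, 4, 6, 7, 8, 9, 11, 12}
(A ∪ B)' = U \ (A ∪ B) = {5, 10}
A' = {1, 4, 5, 6, 7, 8, 9, 10, 12}, B' = {5, 10}
Claimed RHS: A' ∩ B' = {5, 10}
Identity is VALID: LHS = RHS = {5, 10} ✓

Identity is valid. (A ∪ B)' = A' ∩ B' = {5, 10}


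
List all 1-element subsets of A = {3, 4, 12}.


|A| = 3, so A has C(3,1) = 3 subsets of size 1.
Enumerate by choosing 1 elements from A at a time:
{3}, {4}, {12}

1-element subsets (3 total): {3}, {4}, {12}


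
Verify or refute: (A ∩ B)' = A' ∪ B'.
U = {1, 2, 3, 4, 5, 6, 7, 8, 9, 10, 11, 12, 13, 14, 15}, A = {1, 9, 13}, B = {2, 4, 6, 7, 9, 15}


LHS: A ∩ B = {9}
(A ∩ B)' = U \ (A ∩ B) = {1, 2, 3, 4, 5, 6, 7, 8, 10, 11, 12, 13, 14, 15}
A' = {2, 3, 4, 5, 6, 7, 8, 10, 11, 12, 14, 15}, B' = {1, 3, 5, 8, 10, 11, 12, 13, 14}
Claimed RHS: A' ∪ B' = {1, 2, 3, 4, 5, 6, 7, 8, 10, 11, 12, 13, 14, 15}
Identity is VALID: LHS = RHS = {1, 2, 3, 4, 5, 6, 7, 8, 10, 11, 12, 13, 14, 15} ✓

Identity is valid. (A ∩ B)' = A' ∪ B' = {1, 2, 3, 4, 5, 6, 7, 8, 10, 11, 12, 13, 14, 15}


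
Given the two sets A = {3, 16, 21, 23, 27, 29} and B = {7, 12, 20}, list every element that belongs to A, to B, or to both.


A ∪ B = all elements in A or B (or both)
A = {3, 16, 21, 23, 27, 29}
B = {7, 12, 20}
A ∪ B = {3, 7, 12, 16, 20, 21, 23, 27, 29}

A ∪ B = {3, 7, 12, 16, 20, 21, 23, 27, 29}


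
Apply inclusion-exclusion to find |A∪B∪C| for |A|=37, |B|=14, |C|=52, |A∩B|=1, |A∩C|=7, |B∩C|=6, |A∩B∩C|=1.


|A∪B∪C| = |A|+|B|+|C| - |A∩B|-|A∩C|-|B∩C| + |A∩B∩C|
= 37+14+52 - 1-7-6 + 1
= 103 - 14 + 1
= 90

|A ∪ B ∪ C| = 90


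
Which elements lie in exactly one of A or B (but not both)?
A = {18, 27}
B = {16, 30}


A △ B = (A \ B) ∪ (B \ A) = elements in exactly one of A or B
A \ B = {18, 27}
B \ A = {16, 30}
A △ B = {16, 18, 27, 30}

A △ B = {16, 18, 27, 30}


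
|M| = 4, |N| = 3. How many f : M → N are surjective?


n = |M| = 4, k = |N| = 3. Surjections via inclusion-exclusion:
S(n,k) = Σ(-1)^i × C(k,i) × (k-i)^n, i=0 to k
i=0: (-1)^0×C(3,0)×3^4 = 81
i=1: (-1)^1×C(3,1)×2^4 = -48
i=2: (-1)^2×C(3,2)×1^4 = 3
i=3: (-1)^3×C(3,3)×0^4 = 0
Total = 36

Number of surjections = 36


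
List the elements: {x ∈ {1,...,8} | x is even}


Checking each candidate:
Condition: even numbers in {1,...,8}
Result = {2, 4, 6, 8}

{2, 4, 6, 8}


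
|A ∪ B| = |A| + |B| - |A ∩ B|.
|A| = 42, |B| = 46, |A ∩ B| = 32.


|A ∪ B| = |A| + |B| - |A ∩ B|
= 42 + 46 - 32
= 56

|A ∪ B| = 56


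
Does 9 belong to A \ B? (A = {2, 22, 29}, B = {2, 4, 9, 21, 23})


A = {2, 22, 29}, B = {2, 4, 9, 21, 23}
A \ B = elements in A but not in B
A \ B = {22, 29}
Checking if 9 ∈ A \ B
9 is not in A \ B → False

9 ∉ A \ B


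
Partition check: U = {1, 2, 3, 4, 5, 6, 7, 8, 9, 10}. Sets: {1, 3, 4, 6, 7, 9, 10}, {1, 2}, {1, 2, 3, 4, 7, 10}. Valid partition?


A partition requires: (1) non-empty parts, (2) pairwise disjoint, (3) union = U
Parts: {1, 3, 4, 6, 7, 9, 10}, {1, 2}, {1, 2, 3, 4, 7, 10}
Union of parts: {1, 2, 3, 4, 6, 7, 9, 10}
U = {1, 2, 3, 4, 5, 6, 7, 8, 9, 10}
All non-empty? True
Pairwise disjoint? False
Covers U? False

No, not a valid partition


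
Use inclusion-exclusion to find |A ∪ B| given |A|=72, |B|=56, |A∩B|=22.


|A ∪ B| = |A| + |B| - |A ∩ B|
= 72 + 56 - 22
= 106

|A ∪ B| = 106


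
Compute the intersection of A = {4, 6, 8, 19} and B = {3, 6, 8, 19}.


A ∩ B = elements in both A and B
A = {4, 6, 8, 19}
B = {3, 6, 8, 19}
A ∩ B = {6, 8, 19}

A ∩ B = {6, 8, 19}


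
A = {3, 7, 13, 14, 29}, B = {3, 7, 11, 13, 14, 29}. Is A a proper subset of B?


A ⊂ B requires: A ⊆ B AND A ≠ B.
A ⊆ B? Yes
A = B? No
A ⊂ B: Yes (A is a proper subset of B)

Yes, A ⊂ B


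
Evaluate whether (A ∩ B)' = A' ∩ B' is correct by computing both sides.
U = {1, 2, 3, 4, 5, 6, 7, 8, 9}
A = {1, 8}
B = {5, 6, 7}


LHS: A ∩ B = ∅
(A ∩ B)' = U \ (A ∩ B) = {1, 2, 3, 4, 5, 6, 7, 8, 9}
A' = {2, 3, 4, 5, 6, 7, 9}, B' = {1, 2, 3, 4, 8, 9}
Claimed RHS: A' ∩ B' = {2, 3, 4, 9}
Identity is INVALID: LHS = {1, 2, 3, 4, 5, 6, 7, 8, 9} but the RHS claimed here equals {2, 3, 4, 9}. The correct form is (A ∩ B)' = A' ∪ B'.

Identity is invalid: (A ∩ B)' = {1, 2, 3, 4, 5, 6, 7, 8, 9} but A' ∩ B' = {2, 3, 4, 9}. The correct De Morgan law is (A ∩ B)' = A' ∪ B'.


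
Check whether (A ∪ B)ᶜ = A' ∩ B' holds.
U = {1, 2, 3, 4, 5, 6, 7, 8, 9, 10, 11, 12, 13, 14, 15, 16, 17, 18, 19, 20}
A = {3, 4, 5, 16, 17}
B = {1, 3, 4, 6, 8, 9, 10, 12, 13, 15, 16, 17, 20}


LHS: A ∪ B = {1, 3, 4, 5, 6, 8, 9, 10, 12, 13, 15, 16, 17, 20}
(A ∪ B)' = U \ (A ∪ B) = {2, 7, 11, 14, 18, 19}
A' = {1, 2, 6, 7, 8, 9, 10, 11, 12, 13, 14, 15, 18, 19, 20}, B' = {2, 5, 7, 11, 14, 18, 19}
Claimed RHS: A' ∩ B' = {2, 7, 11, 14, 18, 19}
Identity is VALID: LHS = RHS = {2, 7, 11, 14, 18, 19} ✓

Identity is valid. (A ∪ B)' = A' ∩ B' = {2, 7, 11, 14, 18, 19}


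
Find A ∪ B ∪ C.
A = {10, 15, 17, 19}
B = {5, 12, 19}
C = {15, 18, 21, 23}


A ∪ B = {5, 10, 12, 15, 17, 19}
(A ∪ B) ∪ C = {5, 10, 12, 15, 17, 18, 19, 21, 23}

A ∪ B ∪ C = {5, 10, 12, 15, 17, 18, 19, 21, 23}


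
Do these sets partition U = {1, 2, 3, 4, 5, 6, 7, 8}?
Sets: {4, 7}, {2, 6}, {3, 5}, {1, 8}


A partition requires: (1) non-empty parts, (2) pairwise disjoint, (3) union = U
Parts: {4, 7}, {2, 6}, {3, 5}, {1, 8}
Union of parts: {1, 2, 3, 4, 5, 6, 7, 8}
U = {1, 2, 3, 4, 5, 6, 7, 8}
All non-empty? True
Pairwise disjoint? True
Covers U? True

Yes, valid partition


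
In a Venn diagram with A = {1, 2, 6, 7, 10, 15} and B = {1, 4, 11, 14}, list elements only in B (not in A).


A = {1, 2, 6, 7, 10, 15}
B = {1, 4, 11, 14}
Region: only in B (not in A)
Elements: {4, 11, 14}

Elements only in B (not in A): {4, 11, 14}


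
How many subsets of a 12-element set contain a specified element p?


Subsets of A containing p correspond to subsets of A \ {p}, which has 11 elements.
Count = 2^(n-1) = 2^11
= 2048

Number of subsets containing p = 2048


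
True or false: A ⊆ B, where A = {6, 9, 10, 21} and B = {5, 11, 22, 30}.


A ⊆ B means every element of A is in B.
Elements in A not in B: {6, 9, 10, 21}
So A ⊄ B.

No, A ⊄ B


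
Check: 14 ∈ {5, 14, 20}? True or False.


A = {5, 14, 20}
Checking if 14 is in A
14 is in A → True

14 ∈ A


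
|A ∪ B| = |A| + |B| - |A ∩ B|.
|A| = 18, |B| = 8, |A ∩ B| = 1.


|A ∪ B| = |A| + |B| - |A ∩ B|
= 18 + 8 - 1
= 25

|A ∪ B| = 25


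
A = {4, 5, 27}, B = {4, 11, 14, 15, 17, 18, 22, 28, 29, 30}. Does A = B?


Two sets are equal iff they have exactly the same elements.
A = {4, 5, 27}
B = {4, 11, 14, 15, 17, 18, 22, 28, 29, 30}
Differences: {5, 11, 14, 15, 17, 18, 22, 27, 28, 29, 30}
A ≠ B

No, A ≠ B


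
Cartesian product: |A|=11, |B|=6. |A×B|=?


|A × B| = |A| × |B|
= 11 × 6
= 66

|A × B| = 66


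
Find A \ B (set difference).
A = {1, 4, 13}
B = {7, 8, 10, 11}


A \ B = elements in A but not in B
A = {1, 4, 13}
B = {7, 8, 10, 11}
Remove from A any elements in B
A \ B = {1, 4, 13}

A \ B = {1, 4, 13}


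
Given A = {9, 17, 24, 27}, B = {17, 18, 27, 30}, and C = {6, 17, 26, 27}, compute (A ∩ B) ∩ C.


A ∩ B = {17, 27}
(A ∩ B) ∩ C = {17, 27}

A ∩ B ∩ C = {17, 27}


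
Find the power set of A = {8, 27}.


|A| = 2, so |P(A)| = 2^2 = 4
Enumerate subsets by cardinality (0 to 2):
∅, {8}, {27}, {8, 27}

P(A) has 4 subsets: ∅, {8}, {27}, {8, 27}


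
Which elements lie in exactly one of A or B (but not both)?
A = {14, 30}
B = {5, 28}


A △ B = (A \ B) ∪ (B \ A) = elements in exactly one of A or B
A \ B = {14, 30}
B \ A = {5, 28}
A △ B = {5, 14, 28, 30}

A △ B = {5, 14, 28, 30}


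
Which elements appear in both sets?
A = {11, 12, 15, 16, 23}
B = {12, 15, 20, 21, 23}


A ∩ B = elements in both A and B
A = {11, 12, 15, 16, 23}
B = {12, 15, 20, 21, 23}
A ∩ B = {12, 15, 23}

A ∩ B = {12, 15, 23}


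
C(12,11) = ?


C(n,k) = n! / (k!(n-k)!)
C(12,11) = 12! / (11!1!)
= 12

C(12,11) = 12


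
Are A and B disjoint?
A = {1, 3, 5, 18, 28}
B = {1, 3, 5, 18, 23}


Disjoint means A ∩ B = ∅.
A ∩ B = {1, 3, 5, 18}
A ∩ B ≠ ∅, so A and B are NOT disjoint.

No, A and B are not disjoint (A ∩ B = {1, 3, 5, 18})


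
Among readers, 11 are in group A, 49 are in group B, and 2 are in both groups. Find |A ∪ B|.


|A ∪ B| = |A| + |B| - |A ∩ B|
= 11 + 49 - 2
= 58

|A ∪ B| = 58


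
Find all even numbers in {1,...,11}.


Checking each candidate:
Condition: even numbers in {1,...,11}
Result = {2, 4, 6, 8, 10}

{2, 4, 6, 8, 10}


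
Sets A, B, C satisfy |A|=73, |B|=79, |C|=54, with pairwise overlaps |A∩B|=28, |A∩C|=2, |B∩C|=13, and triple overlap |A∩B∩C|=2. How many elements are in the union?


|A∪B∪C| = |A|+|B|+|C| - |A∩B|-|A∩C|-|B∩C| + |A∩B∩C|
= 73+79+54 - 28-2-13 + 2
= 206 - 43 + 2
= 165

|A ∪ B ∪ C| = 165


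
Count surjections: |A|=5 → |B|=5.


n = |A| = 5, k = |B| = 5. Surjections via inclusion-exclusion:
S(n,k) = Σ(-1)^i × C(k,i) × (k-i)^n, i=0 to k
i=0: (-1)^0×C(5,0)×5^5 = 3125
i=1: (-1)^1×C(5,1)×4^5 = -5120
i=2: (-1)^2×C(5,2)×3^5 = 2430
i=3: (-1)^3×C(5,3)×2^5 = -320
i=4: (-1)^4×C(5,4)×1^5 = 5
i=5: (-1)^5×C(5,5)×0^5 = 0
Total = 120

Number of surjections = 120


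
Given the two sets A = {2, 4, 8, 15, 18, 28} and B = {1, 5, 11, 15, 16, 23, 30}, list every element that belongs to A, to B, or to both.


A ∪ B = all elements in A or B (or both)
A = {2, 4, 8, 15, 18, 28}
B = {1, 5, 11, 15, 16, 23, 30}
A ∪ B = {1, 2, 4, 5, 8, 11, 15, 16, 18, 23, 28, 30}

A ∪ B = {1, 2, 4, 5, 8, 11, 15, 16, 18, 23, 28, 30}


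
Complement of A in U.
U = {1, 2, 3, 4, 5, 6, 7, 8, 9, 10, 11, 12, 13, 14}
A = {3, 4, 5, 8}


Aᶜ = U \ A = elements in U but not in A
U = {1, 2, 3, 4, 5, 6, 7, 8, 9, 10, 11, 12, 13, 14}
A = {3, 4, 5, 8}
Aᶜ = {1, 2, 6, 7, 9, 10, 11, 12, 13, 14}

Aᶜ = {1, 2, 6, 7, 9, 10, 11, 12, 13, 14}


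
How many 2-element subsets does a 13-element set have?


C(n,k) = n! / (k!(n-k)!)
C(13,2) = 13! / (2!11!)
= 78

C(13,2) = 78


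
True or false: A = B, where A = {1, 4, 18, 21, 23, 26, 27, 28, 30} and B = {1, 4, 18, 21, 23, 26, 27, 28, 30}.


Two sets are equal iff they have exactly the same elements.
A = {1, 4, 18, 21, 23, 26, 27, 28, 30}
B = {1, 4, 18, 21, 23, 26, 27, 28, 30}
Same elements → A = B

Yes, A = B


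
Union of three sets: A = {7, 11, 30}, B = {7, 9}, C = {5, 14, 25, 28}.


A ∪ B = {7, 9, 11, 30}
(A ∪ B) ∪ C = {5, 7, 9, 11, 14, 25, 28, 30}

A ∪ B ∪ C = {5, 7, 9, 11, 14, 25, 28, 30}


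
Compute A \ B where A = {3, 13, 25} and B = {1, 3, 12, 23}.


A \ B = elements in A but not in B
A = {3, 13, 25}
B = {1, 3, 12, 23}
Remove from A any elements in B
A \ B = {13, 25}

A \ B = {13, 25}


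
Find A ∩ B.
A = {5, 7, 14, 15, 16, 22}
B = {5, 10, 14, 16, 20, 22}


A ∩ B = elements in both A and B
A = {5, 7, 14, 15, 16, 22}
B = {5, 10, 14, 16, 20, 22}
A ∩ B = {5, 14, 16, 22}

A ∩ B = {5, 14, 16, 22}


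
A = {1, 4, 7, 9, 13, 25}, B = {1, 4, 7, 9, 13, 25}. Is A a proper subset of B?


A ⊂ B requires: A ⊆ B AND A ≠ B.
A ⊆ B? Yes
A = B? Yes
A = B, so A is not a PROPER subset.

No, A is not a proper subset of B


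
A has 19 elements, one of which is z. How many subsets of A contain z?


Subsets of A containing z correspond to subsets of A \ {z}, which has 18 elements.
Count = 2^(n-1) = 2^18
= 262144

Number of subsets containing z = 262144


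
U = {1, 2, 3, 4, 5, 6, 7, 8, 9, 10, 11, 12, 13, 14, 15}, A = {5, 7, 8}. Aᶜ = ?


Aᶜ = U \ A = elements in U but not in A
U = {1, 2, 3, 4, 5, 6, 7, 8, 9, 10, 11, 12, 13, 14, 15}
A = {5, 7, 8}
Aᶜ = {1, 2, 3, 4, 6, 9, 10, 11, 12, 13, 14, 15}

Aᶜ = {1, 2, 3, 4, 6, 9, 10, 11, 12, 13, 14, 15}


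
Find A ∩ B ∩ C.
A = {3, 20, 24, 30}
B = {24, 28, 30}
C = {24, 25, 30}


A ∩ B = {24, 30}
(A ∩ B) ∩ C = {24, 30}

A ∩ B ∩ C = {24, 30}


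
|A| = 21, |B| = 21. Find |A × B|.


|A × B| = |A| × |B|
= 21 × 21
= 441

|A × B| = 441


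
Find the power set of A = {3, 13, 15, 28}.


|A| = 4, so |P(A)| = 2^4 = 16
Enumerate subsets by cardinality (0 to 4):
∅, {3}, {13}, {15}, {28}, {3, 13}, {3, 15}, {3, 28}, {13, 15}, {13, 28}, {15, 28}, {3, 13, 15}, {3, 13, 28}, {3, 15, 28}, {13, 15, 28}, {3, 13, 15, 28}

P(A) has 16 subsets: ∅, {3}, {13}, {15}, {28}, {3, 13}, {3, 15}, {3, 28}, {13, 15}, {13, 28}, {15, 28}, {3, 13, 15}, {3, 13, 28}, {3, 15, 28}, {13, 15, 28}, {3, 13, 15, 28}


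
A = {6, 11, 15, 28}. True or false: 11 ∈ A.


A = {6, 11, 15, 28}
Checking if 11 is in A
11 is in A → True

11 ∈ A


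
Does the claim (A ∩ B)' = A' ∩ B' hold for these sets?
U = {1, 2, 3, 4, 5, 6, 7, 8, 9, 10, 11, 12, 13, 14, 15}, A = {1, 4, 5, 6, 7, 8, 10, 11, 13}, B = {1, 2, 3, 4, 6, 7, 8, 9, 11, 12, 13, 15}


LHS: A ∩ B = {1, 4, 6, 7, 8, 11, 13}
(A ∩ B)' = U \ (A ∩ B) = {2, 3, 5, 9, 10, 12, 14, 15}
A' = {2, 3, 9, 12, 14, 15}, B' = {5, 10, 14}
Claimed RHS: A' ∩ B' = {14}
Identity is INVALID: LHS = {2, 3, 5, 9, 10, 12, 14, 15} but the RHS claimed here equals {14}. The correct form is (A ∩ B)' = A' ∪ B'.

Identity is invalid: (A ∩ B)' = {2, 3, 5, 9, 10, 12, 14, 15} but A' ∩ B' = {14}. The correct De Morgan law is (A ∩ B)' = A' ∪ B'.


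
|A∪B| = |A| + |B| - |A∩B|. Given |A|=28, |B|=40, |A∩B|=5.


|A ∪ B| = |A| + |B| - |A ∩ B|
= 28 + 40 - 5
= 63

|A ∪ B| = 63


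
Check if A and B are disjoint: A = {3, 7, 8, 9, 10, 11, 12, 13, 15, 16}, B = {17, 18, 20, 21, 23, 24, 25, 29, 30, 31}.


Disjoint means A ∩ B = ∅.
A ∩ B = ∅
A ∩ B = ∅, so A and B are disjoint.

Yes, A and B are disjoint


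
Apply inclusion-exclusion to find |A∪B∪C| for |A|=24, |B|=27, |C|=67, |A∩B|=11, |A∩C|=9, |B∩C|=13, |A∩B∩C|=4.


|A∪B∪C| = |A|+|B|+|C| - |A∩B|-|A∩C|-|B∩C| + |A∩B∩C|
= 24+27+67 - 11-9-13 + 4
= 118 - 33 + 4
= 89

|A ∪ B ∪ C| = 89


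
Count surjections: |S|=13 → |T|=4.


n = |S| = 13, k = |T| = 4. Surjections via inclusion-exclusion:
S(n,k) = Σ(-1)^i × C(k,i) × (k-i)^n, i=0 to k
i=0: (-1)^0×C(4,0)×4^13 = 67108864
i=1: (-1)^1×C(4,1)×3^13 = -6377292
i=2: (-1)^2×C(4,2)×2^13 = 49152
i=3: (-1)^3×C(4,3)×1^13 = -4
i=4: (-1)^4×C(4,4)×0^13 = 0
Total = 60780720

Number of surjections = 60780720


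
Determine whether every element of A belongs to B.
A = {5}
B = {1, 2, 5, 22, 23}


A ⊆ B means every element of A is in B.
All elements of A are in B.
So A ⊆ B.

Yes, A ⊆ B


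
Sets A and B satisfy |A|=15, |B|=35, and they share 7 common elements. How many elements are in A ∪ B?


|A ∪ B| = |A| + |B| - |A ∩ B|
= 15 + 35 - 7
= 43

|A ∪ B| = 43


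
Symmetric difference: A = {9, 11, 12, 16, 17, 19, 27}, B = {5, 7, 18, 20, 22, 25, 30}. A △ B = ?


A △ B = (A \ B) ∪ (B \ A) = elements in exactly one of A or B
A \ B = {9, 11, 12, 16, 17, 19, 27}
B \ A = {5, 7, 18, 20, 22, 25, 30}
A △ B = {5, 7, 9, 11, 12, 16, 17, 18, 19, 20, 22, 25, 27, 30}

A △ B = {5, 7, 9, 11, 12, 16, 17, 18, 19, 20, 22, 25, 27, 30}


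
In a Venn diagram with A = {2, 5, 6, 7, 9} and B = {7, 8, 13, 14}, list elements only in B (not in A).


A = {2, 5, 6, 7, 9}
B = {7, 8, 13, 14}
Region: only in B (not in A)
Elements: {8, 13, 14}

Elements only in B (not in A): {8, 13, 14}
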